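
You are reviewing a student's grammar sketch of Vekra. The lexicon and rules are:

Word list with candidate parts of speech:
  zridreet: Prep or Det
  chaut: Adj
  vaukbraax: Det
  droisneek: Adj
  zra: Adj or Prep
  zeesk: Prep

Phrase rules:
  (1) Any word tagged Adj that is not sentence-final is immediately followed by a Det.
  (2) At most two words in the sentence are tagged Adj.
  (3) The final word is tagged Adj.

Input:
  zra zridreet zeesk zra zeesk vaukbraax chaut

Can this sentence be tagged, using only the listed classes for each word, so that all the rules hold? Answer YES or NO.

Candidates per position — 1:zra {Adj,Prep}; 2:zridreet {Prep,Det}; 3:zeesk {Prep}; 4:zra {Adj,Prep}; 5:zeesk {Prep}; 6:vaukbraax {Det}; 7:chaut {Adj}.
One satisfying assignment: Prep Prep Prep Prep Prep Det Adj.
Rule-by-rule: rule 1 ✓; rule 2 ✓; rule 3 ✓.

YES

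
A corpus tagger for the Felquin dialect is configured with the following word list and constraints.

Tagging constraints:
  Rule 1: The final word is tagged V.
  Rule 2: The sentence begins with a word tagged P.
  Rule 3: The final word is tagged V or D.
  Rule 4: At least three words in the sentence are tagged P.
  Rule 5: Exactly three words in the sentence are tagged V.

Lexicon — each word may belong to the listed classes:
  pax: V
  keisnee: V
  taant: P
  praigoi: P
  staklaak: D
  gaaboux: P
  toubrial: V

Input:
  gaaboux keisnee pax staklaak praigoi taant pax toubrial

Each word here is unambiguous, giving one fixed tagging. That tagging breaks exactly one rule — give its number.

Fixed tagging: P V V D P P V V.
Checking each rule: R1 holds, R2 holds, R3 holds, R4 holds, R5 violated.
Only rule 5 fails.

5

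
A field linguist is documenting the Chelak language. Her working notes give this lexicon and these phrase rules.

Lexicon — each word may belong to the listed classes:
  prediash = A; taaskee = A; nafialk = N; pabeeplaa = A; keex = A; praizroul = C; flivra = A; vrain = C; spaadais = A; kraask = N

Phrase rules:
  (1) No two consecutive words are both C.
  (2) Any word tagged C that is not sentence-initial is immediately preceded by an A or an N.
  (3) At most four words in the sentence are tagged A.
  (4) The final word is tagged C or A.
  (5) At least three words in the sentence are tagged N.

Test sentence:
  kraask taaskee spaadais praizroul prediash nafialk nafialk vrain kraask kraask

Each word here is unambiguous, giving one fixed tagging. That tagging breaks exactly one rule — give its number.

Fixed tagging: N A A C A N N C N N.
Checking each rule: R1 ✓, R2 ✓, R3 ✓, R4 ✗, R5 ✓.
Only rule 4 fails.

4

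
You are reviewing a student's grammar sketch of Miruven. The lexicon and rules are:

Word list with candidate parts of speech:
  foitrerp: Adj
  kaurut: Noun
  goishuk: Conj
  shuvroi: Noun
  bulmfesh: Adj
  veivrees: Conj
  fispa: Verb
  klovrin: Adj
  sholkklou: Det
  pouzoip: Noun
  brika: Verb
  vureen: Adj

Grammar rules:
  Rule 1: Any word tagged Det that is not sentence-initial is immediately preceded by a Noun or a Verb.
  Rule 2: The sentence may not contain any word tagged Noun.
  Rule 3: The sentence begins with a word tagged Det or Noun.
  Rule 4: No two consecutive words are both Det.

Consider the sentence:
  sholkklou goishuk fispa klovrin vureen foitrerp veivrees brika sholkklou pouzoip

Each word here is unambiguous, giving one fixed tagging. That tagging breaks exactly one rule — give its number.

Fixed tagging: Det Conj Verb Adj Adj Adj Conj Verb Det Noun.
Checking each rule: R1 pass, R2 fail, R3 pass, R4 pass.
Only rule 2 fails.

2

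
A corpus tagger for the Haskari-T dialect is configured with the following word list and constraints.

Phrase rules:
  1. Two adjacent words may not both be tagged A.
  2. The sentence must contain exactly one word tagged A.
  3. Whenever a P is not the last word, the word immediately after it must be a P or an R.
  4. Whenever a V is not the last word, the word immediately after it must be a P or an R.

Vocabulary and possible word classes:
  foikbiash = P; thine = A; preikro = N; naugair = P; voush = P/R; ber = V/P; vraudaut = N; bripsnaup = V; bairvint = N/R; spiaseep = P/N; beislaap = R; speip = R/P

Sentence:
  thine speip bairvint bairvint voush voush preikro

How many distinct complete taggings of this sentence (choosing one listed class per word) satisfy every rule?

Candidates per position — 1:thine {A}; 2:speip {R,P}; 3:bairvint {N,R}; 4:bairvint {N,R}; 5:voush {P,R}; 6:voush {P,R}; 7:preikro {N}.
There are 32 candidate sequences in total.
Checking each against the rules leaves 12 sequences.
Count = 12.

12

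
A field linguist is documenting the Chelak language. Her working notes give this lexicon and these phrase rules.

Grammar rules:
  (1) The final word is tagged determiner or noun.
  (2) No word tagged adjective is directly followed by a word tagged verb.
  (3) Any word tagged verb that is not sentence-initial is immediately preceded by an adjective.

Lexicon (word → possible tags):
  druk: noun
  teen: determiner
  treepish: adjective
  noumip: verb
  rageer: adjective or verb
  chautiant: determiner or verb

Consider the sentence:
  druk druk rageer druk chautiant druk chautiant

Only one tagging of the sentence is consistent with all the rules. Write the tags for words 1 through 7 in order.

noun noun adjective noun determiner noun determiner

Candidates per position — 1:druk {noun}; 2:druk {noun}; 3:rageer {adjective,verb}; 4:druk {noun}; 5:chautiant {determiner,verb}; 6:druk {noun}; 7:chautiant {determiner,verb}.
At position 3, choosing verb makes rule 3 impossible to satisfy; hence adjective.
At position 5, choosing verb makes rule 3 impossible to satisfy; hence determiner.
At position 7, choosing verb makes rule 1 impossible to satisfy; hence determiner.
The unique satisfying tagging is: noun noun adjective noun determiner noun determiner.
Check: rule 1 ✓; rule 2 ✓; rule 3 ✓.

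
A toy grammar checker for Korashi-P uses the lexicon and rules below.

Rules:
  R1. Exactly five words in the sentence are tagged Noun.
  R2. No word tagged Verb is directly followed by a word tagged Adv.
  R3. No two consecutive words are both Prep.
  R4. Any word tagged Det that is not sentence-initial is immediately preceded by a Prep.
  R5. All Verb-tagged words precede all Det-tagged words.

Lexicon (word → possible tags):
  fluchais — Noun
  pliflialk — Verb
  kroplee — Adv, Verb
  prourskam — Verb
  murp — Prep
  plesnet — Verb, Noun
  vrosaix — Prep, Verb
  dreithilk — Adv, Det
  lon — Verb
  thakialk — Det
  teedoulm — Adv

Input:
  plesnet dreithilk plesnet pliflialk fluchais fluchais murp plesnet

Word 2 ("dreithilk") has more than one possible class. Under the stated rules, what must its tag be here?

Candidates per position — 1:plesnet {Verb,Noun}; 2:dreithilk {Adv,Det}; 3:plesnet {Verb,Noun}; 4:pliflialk {Verb}; 5:fluchais {Noun}; 6:fluchais {Noun}; 7:murp {Prep}; 8:plesnet {Verb,Noun}.
Word 1 cannot be Verb — rule 1 would then fail for every completion. It is Noun.
Word 2 cannot be Det — rule 4 would then fail for every completion. It is Adv.
Word 3 cannot be Verb — rule 1 would then fail for every completion. It is Noun.
Word 8 cannot be Verb — rule 1 would then fail for every completion. It is Noun.
So the tagging must be: Noun Adv Noun Verb Noun Noun Prep Noun.
Rule-by-rule: rule 1 holds; rule 2 holds; rule 3 holds; rule 4 holds; rule 5 holds.

Adv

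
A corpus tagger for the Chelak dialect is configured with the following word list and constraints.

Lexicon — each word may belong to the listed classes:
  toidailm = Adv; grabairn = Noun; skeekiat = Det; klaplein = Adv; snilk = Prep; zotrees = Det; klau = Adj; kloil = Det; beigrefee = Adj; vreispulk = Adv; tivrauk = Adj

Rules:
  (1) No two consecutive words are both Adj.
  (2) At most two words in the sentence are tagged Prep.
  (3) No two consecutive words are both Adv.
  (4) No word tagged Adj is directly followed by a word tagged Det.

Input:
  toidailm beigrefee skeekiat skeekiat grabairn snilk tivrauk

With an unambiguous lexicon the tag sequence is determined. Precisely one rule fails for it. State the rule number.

Fixed tagging: Adv Adj Det Det Noun Prep Adj.
Rule check: R1 ok, R2 ok, R3 ok, R4 fails.
Only rule 4 fails.

4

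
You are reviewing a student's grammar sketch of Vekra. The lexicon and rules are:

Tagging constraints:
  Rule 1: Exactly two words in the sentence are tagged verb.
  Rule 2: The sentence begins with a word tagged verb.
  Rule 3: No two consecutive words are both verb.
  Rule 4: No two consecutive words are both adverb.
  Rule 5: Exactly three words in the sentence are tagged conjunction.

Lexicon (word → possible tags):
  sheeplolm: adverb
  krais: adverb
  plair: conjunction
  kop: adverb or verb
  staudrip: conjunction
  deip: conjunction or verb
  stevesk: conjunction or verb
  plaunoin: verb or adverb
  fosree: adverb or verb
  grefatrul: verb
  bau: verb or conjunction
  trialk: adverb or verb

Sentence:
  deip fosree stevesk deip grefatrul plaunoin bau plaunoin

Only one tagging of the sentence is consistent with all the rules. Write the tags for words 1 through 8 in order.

verb adverb conjunction conjunction verb adverb conjunction adverb

Candidates per position — 1:deip {conjunction,verb}; 2:fosree {adverb,verb}; 3:stevesk {conjunction,verb}; 4:deip {conjunction,verb}; 5:grefatrul {verb}; 6:plaunoin {verb,adverb}; 7:bau {verb,conjunction}; 8:plaunoin {verb,adverb}.
If word 1 were conjunction, no tagging could satisfy rule 2; so word 1 is verb.
If word 2 were verb, no tagging could satisfy rule 1; so word 2 is adverb.
If word 3 were verb, no tagging could satisfy rule 1; so word 3 is conjunction.
If word 4 were verb, no tagging could satisfy rule 1; so word 4 is conjunction.
If word 6 were verb, no tagging could satisfy rule 1; so word 6 is adverb.
If word 7 were verb, no tagging could satisfy rule 1; so word 7 is conjunction.
If word 8 were verb, no tagging could satisfy rule 1; so word 8 is adverb.
The only consistent sequence is: verb adverb conjunction conjunction verb adverb conjunction adverb.
Check: rule 1 ✓; rule 2 ✓; rule 3 ✓; rule 4 ✓; rule 5 ✓.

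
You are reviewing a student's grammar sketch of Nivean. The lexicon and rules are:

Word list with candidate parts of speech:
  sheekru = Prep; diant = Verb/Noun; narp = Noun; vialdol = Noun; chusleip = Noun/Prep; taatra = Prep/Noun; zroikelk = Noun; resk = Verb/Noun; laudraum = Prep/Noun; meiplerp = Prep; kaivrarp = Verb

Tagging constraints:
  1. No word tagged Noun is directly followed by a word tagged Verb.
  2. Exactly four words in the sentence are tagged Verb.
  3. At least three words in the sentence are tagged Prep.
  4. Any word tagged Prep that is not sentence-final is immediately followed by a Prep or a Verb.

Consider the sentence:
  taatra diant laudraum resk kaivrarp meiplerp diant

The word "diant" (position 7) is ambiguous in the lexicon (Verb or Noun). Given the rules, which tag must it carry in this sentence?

Verb

Candidates per position — 1:taatra {Prep,Noun}; 2:diant {Verb,Noun}; 3:laudraum {Prep,Noun}; 4:resk {Verb,Noun}; 5:kaivrarp {Verb}; 6:meiplerp {Prep}; 7:diant {Verb,Noun}.
Word 1 cannot be Noun — rule 3 would then fail for every completion. It is Prep.
Word 2 cannot be Noun — rule 2 would then fail for every completion. It is Verb.
Word 3 cannot be Noun — rule 1 would then fail for every completion. It is Prep.
Word 4 cannot be Noun — rule 1 would then fail for every completion. It is Verb.
Word 7 cannot be Noun — rule 2 would then fail for every completion. It is Verb.
That leaves exactly one tagging: Prep Verb Prep Verb Verb Prep Verb.
Checking: rule 1 ✓; rule 2 ✓; rule 3 ✓; rule 4 ✓.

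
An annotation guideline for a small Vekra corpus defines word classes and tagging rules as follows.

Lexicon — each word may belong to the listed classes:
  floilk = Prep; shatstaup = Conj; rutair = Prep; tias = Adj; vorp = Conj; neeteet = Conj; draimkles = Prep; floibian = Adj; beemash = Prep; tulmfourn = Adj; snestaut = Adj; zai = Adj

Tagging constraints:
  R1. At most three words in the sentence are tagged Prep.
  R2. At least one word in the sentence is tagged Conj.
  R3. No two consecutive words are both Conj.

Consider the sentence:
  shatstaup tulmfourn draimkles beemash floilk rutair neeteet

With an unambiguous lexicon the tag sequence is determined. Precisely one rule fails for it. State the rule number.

1

Fixed tagging: Conj Adj Prep Prep Prep Prep Conj.
Rule check: R1 ✗, R2 ✓, R3 ✓.
Only rule 1 fails.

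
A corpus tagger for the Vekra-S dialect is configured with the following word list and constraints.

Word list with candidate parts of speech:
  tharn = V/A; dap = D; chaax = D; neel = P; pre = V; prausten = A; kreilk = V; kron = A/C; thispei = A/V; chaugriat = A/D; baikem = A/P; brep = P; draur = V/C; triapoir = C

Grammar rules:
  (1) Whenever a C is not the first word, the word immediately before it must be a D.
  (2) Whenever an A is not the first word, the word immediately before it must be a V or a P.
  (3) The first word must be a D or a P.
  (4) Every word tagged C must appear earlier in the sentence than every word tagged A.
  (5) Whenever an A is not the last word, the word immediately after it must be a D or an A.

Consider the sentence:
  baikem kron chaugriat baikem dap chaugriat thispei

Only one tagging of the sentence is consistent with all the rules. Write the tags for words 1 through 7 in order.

Candidates per position — 1:baikem {A,P}; 2:kron {A,C}; 3:chaugriat {A,D}; 4:baikem {A,P}; 5:dap {D}; 6:chaugriat {A,D}; 7:thispei {A,V}.
Position 1: A is ruled out by rule 3; that leaves P.
Position 2: C is ruled out by rule 1; that leaves A.
Position 3: A is ruled out by rule 2; that leaves D.
Position 4: A is ruled out by rule 2; that leaves P.
Position 6: A is ruled out by rule 2; that leaves D.
Position 7: A is ruled out by rule 2; that leaves V.
The unique satisfying tagging is: P A D P D D V.
Checking: rule 1 ok; rule 2 ok; rule 3 ok; rule 4 ok; rule 5 ok.

P A D P D D V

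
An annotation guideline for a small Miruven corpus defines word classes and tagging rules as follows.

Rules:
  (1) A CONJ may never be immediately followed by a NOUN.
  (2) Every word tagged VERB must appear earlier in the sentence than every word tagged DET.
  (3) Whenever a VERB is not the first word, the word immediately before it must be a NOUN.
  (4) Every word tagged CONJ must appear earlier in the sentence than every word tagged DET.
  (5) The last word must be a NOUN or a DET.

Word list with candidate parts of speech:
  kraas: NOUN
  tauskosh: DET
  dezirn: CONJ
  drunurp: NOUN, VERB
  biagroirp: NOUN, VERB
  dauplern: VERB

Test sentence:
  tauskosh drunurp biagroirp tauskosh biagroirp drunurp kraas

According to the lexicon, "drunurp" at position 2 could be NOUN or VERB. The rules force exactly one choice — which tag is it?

Candidates per position — 1:tauskosh {DET}; 2:drunurp {NOUN,VERB}; 3:biagroirp {NOUN,VERB}; 4:tauskosh {DET}; 5:biagroirp {NOUN,VERB}; 6:drunurp {NOUN,VERB}; 7:kraas {NOUN}.
Position 2: tagging it VERB would leave rule 2 unsatisfiable, so it must be NOUN.
Position 3: tagging it VERB would leave rule 2 unsatisfiable, so it must be NOUN.
Position 5: tagging it VERB would leave rule 2 unsatisfiable, so it must be NOUN.
Position 6: tagging it VERB would leave rule 2 unsatisfiable, so it must be NOUN.
So the tagging must be: DET NOUN NOUN DET NOUN NOUN NOUN.
Rule-by-rule: rule 1 holds; rule 2 holds; rule 3 holds; rule 4 holds; rule 5 holds.

NOUN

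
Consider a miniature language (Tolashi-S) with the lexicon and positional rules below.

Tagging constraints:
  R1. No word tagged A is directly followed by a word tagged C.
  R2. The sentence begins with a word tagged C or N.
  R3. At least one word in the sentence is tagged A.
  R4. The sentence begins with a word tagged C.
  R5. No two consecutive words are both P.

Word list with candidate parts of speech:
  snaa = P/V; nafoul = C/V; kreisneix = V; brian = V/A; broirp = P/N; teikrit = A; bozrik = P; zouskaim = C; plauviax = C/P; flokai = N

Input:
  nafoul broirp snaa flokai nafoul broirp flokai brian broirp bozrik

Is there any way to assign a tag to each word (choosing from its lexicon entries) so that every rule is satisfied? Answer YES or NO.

YES

Candidates per position — 1:nafoul {C,V}; 2:broirp {P,N}; 3:snaa {P,V}; 4:flokai {N}; 5:nafoul {C,V}; 6:broirp {P,N}; 7:flokai {N}; 8:brian {V,A}; 9:broirp {P,N}; 10:bozrik {P}.
One satisfying assignment: C N V N C N N A N P.
Check: rule 1 holds; rule 2 holds; rule 3 holds; rule 4 holds; rule 5 holds.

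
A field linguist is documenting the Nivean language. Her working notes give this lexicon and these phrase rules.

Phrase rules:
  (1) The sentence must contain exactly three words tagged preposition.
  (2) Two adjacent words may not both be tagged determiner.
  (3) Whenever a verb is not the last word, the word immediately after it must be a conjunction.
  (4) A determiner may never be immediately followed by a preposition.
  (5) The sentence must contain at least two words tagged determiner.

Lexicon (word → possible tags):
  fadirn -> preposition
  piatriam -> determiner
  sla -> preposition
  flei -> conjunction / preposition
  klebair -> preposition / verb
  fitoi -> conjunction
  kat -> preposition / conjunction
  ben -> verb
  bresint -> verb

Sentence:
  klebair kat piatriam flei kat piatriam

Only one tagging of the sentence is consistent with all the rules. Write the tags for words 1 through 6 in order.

Candidates per position — 1:klebair {preposition,verb}; 2:kat {preposition,conjunction}; 3:piatriam {determiner}; 4:flei {conjunction,preposition}; 5:kat {preposition,conjunction}; 6:piatriam {determiner}.
Word 4 cannot be preposition — rule 4 would then fail for every completion. It is conjunction.
Word 5 cannot be conjunction — rule 1 would then fail for every completion. It is preposition.
Word 1 cannot be verb — rule 1 would then fail for every completion. It is preposition.
Word 2 cannot be conjunction — rule 1 would then fail for every completion. It is preposition.
The only consistent sequence is: preposition preposition determiner conjunction preposition determiner.
Rule-by-rule: rule 1 ok; rule 2 ok; rule 3 ok; rule 4 ok; rule 5 ok.

preposition preposition determiner conjunction preposition determiner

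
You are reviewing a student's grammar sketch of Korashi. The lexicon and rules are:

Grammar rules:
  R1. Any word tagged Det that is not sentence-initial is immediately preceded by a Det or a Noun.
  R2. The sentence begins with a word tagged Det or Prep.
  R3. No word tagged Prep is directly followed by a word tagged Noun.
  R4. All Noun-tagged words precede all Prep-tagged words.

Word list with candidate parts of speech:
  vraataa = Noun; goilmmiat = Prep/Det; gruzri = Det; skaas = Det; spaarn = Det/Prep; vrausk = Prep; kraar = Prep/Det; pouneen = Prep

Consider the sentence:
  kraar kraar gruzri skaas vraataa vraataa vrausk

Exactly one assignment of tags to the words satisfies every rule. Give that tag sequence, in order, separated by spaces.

Candidates per position — 1:kraar {Prep,Det}; 2:kraar {Prep,Det}; 3:gruzri {Det}; 4:skaas {Det}; 5:vraataa {Noun}; 6:vraataa {Noun}; 7:vrausk {Prep}.
Word 1 cannot be Prep — rule 1 would then fail for every completion. It is Det.
Word 2 cannot be Prep — rule 1 would then fail for every completion. It is Det.
The unique satisfying tagging is: Det Det Det Det Noun Noun Prep.
Rule-by-rule: rule 1 satisfied; rule 2 satisfied; rule 3 satisfied; rule 4 satisfied.

Det Det Det Det Noun Noun Prep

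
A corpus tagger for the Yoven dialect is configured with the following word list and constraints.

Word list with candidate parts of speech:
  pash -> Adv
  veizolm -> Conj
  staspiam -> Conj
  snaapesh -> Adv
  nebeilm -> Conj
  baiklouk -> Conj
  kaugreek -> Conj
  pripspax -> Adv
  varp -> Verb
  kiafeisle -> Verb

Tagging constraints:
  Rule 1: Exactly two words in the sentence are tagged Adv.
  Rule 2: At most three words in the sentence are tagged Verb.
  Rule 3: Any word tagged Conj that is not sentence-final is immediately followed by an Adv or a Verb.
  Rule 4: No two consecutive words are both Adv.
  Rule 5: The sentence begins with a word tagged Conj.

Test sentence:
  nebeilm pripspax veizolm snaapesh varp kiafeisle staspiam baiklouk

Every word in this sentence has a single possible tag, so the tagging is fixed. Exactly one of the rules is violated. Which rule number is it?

Fixed tagging: Conj Adv Conj Adv Verb Verb Conj Conj.
Applying the rules: R1 holds, R2 holds, R3 violated, R4 holds, R5 holds.
Only rule 3 fails.

3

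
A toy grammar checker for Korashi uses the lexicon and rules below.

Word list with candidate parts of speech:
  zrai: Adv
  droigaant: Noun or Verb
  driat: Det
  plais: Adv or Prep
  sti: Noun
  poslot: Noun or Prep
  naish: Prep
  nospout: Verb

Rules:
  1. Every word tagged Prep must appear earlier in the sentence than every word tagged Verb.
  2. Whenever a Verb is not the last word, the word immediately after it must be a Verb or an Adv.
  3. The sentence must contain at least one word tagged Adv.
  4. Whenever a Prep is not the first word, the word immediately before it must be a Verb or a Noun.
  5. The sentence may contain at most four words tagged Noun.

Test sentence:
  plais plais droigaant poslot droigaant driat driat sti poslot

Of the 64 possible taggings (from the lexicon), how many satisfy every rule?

Candidates per position — 1:plais {Adv,Prep}; 2:plais {Adv,Prep}; 3:droigaant {Noun,Verb}; 4:poslot {Noun,Prep}; 5:droigaant {Noun,Verb}; 6:driat {Det}; 7:driat {Det}; 8:sti {Noun}; 9:poslot {Noun,Prep}.
There are 64 candidate sequences in total.
Checking each against the rules leaves 6 sequences.
Count = 6.

6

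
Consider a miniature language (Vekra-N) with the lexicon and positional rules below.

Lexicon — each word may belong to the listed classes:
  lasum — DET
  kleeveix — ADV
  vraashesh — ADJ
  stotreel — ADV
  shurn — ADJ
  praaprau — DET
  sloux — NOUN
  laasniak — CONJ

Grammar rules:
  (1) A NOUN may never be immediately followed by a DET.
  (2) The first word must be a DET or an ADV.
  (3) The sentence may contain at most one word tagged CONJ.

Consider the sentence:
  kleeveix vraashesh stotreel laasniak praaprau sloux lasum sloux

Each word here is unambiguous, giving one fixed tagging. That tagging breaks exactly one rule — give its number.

Fixed tagging: ADV ADJ ADV CONJ DET NOUN DET NOUN.
Applying the rules: R1 fails, R2 ok, R3 ok.
Only rule 1 fails.

1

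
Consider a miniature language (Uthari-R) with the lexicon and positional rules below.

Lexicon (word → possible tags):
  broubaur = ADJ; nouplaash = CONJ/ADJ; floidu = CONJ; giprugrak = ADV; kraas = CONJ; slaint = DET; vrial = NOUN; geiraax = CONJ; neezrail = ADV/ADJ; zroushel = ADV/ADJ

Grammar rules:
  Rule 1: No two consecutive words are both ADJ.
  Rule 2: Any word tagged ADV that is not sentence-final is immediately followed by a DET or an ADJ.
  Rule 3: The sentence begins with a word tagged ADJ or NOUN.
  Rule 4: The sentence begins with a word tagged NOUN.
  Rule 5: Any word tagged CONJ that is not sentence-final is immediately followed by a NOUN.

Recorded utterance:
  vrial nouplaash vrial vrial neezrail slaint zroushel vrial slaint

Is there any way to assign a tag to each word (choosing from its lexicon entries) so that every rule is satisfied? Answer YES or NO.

YES

Candidates per position — 1:vrial {NOUN}; 2:nouplaash {CONJ,ADJ}; 3:vrial {NOUN}; 4:vrial {NOUN}; 5:neezrail {ADV,ADJ}; 6:slaint {DET}; 7:zroushel {ADV,ADJ}; 8:vrial {NOUN}; 9:slaint {DET}.
One satisfying assignment: NOUN ADJ NOUN NOUN ADJ DET ADJ NOUN DET.
Rule-by-rule: rule 1 satisfied; rule 2 satisfied; rule 3 satisfied; rule 4 satisfied; rule 5 satisfied.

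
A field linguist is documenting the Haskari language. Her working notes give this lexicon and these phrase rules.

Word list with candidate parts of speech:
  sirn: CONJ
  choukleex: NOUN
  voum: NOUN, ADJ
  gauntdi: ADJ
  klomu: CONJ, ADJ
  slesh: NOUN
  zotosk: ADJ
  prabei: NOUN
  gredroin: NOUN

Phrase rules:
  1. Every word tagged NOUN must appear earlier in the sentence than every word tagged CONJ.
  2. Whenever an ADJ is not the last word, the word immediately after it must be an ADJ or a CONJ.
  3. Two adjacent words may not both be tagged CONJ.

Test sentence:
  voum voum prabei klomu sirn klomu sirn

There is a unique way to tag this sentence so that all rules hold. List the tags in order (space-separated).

Candidates per position — 1:voum {NOUN,ADJ}; 2:voum {NOUN,ADJ}; 3:prabei {NOUN}; 4:klomu {CONJ,ADJ}; 5:sirn {CONJ}; 6:klomu {CONJ,ADJ}; 7:sirn {CONJ}.
If word 1 were ADJ, no tagging could satisfy rule 2; so word 1 is NOUN.
If word 2 were ADJ, no tagging could satisfy rule 2; so word 2 is NOUN.
If word 4 were CONJ, no tagging could satisfy rule 3; so word 4 is ADJ.
If word 6 were CONJ, no tagging could satisfy rule 3; so word 6 is ADJ.
The only consistent sequence is: NOUN NOUN NOUN ADJ CONJ ADJ CONJ.
Check: rule 1 holds; rule 2 holds; rule 3 holds.

NOUN NOUN NOUN ADJ CONJ ADJ CONJ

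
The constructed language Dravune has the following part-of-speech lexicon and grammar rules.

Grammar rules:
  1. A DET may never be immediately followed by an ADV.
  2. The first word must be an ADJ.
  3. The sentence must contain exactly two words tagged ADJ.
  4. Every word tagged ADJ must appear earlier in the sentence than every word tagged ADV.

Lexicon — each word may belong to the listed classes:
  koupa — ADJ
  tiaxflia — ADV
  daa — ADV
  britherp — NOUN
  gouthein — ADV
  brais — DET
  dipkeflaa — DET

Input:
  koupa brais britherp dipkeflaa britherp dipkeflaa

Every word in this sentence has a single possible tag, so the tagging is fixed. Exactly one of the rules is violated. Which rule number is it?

Fixed tagging: ADJ DET NOUN DET NOUN DET.
Rule check: R1 ok, R2 ok, R3 fails, R4 ok.
Only rule 3 fails.

3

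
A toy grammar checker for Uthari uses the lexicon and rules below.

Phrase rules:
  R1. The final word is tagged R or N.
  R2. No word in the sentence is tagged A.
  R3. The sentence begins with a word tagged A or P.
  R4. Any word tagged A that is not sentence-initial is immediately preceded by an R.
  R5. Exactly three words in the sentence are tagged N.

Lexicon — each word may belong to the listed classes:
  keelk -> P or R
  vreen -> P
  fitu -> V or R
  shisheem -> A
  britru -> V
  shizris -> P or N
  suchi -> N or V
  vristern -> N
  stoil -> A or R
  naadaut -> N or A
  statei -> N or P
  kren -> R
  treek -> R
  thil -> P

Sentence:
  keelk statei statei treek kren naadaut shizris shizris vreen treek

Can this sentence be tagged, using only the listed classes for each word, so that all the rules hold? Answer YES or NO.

Candidates per position — 1:keelk {P,R}; 2:statei {N,P}; 3:statei {N,P}; 4:treek {R}; 5:kren {R}; 6:naadaut {N,A}; 7:shizris {P,N}; 8:shizris {P,N}; 9:vreen {P}; 10:treek {R}.
One satisfying assignment: P N N R R N P P P R.
Checking: rule 1 ok; rule 2 ok; rule 3 ok; rule 4 ok; rule 5 ok.

YES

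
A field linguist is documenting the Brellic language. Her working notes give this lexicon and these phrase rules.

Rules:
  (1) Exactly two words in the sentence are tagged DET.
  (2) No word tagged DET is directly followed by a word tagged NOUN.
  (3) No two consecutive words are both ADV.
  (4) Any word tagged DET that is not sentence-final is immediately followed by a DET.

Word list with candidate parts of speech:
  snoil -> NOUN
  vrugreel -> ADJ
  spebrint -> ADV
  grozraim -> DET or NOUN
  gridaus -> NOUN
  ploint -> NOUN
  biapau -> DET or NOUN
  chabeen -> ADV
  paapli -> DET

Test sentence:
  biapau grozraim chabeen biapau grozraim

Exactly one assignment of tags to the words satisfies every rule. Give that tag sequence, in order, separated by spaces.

NOUN NOUN ADV DET DET

Candidates per position — 1:biapau {DET,NOUN}; 2:grozraim {DET,NOUN}; 3:chabeen {ADV}; 4:biapau {DET,NOUN}; 5:grozraim {DET,NOUN}.
At position 1, choosing DET makes rule 4 impossible to satisfy; hence NOUN.
At position 2, choosing DET makes rule 4 impossible to satisfy; hence NOUN.
At position 4, choosing NOUN makes rule 1 impossible to satisfy; hence DET.
At position 5, choosing NOUN makes rule 1 impossible to satisfy; hence DET.
That leaves exactly one tagging: NOUN NOUN ADV DET DET.
Check: rule 1 holds; rule 2 holds; rule 3 holds; rule 4 holds.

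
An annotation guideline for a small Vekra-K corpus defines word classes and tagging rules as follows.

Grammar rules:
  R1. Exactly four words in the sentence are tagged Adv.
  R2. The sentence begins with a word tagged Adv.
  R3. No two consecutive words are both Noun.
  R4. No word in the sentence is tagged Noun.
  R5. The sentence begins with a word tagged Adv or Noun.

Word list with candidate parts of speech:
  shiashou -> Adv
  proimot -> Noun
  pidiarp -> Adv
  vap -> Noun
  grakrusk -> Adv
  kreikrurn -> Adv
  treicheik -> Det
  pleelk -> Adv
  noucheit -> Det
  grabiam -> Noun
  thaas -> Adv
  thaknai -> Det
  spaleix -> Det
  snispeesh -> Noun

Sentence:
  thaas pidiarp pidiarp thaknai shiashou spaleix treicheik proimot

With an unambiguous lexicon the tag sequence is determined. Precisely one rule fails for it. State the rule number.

Fixed tagging: Adv Adv Adv Det Adv Det Det Noun.
Applying the rules: R1 holds, R2 holds, R3 holds, R4 violated, R5 holds.
Only rule 4 fails.

4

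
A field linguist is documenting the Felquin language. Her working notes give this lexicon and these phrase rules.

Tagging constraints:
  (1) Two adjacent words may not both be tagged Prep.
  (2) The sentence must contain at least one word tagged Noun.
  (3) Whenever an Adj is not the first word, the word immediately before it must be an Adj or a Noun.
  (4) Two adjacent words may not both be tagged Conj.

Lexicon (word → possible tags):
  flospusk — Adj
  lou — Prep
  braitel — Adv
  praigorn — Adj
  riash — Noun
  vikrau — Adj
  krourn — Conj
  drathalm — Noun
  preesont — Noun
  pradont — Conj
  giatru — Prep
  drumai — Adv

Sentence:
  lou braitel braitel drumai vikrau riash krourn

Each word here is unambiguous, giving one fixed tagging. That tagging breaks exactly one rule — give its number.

3

Fixed tagging: Prep Adv Adv Adv Adj Noun Conj.
Checking each rule: R1 ✓, R2 ✓, R3 ✗, R4 ✓.
Only rule 3 fails.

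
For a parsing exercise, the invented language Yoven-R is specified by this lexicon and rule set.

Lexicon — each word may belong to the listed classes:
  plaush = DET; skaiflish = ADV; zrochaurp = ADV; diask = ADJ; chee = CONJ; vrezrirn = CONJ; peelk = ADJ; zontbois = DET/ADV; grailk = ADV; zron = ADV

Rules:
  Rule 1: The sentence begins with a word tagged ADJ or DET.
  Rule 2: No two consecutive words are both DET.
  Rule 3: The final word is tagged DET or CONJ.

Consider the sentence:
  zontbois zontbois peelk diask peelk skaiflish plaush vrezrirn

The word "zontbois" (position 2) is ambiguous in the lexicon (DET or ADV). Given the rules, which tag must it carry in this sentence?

Candidates per position — 1:zontbois {DET,ADV}; 2:zontbois {DET,ADV}; 3:peelk {ADJ}; 4:diask {ADJ}; 5:peelk {ADJ}; 6:skaiflish {ADV}; 7:plaush {DET}; 8:vrezrirn {CONJ}.
Position 1: ADV is ruled out by rule 1; that leaves DET.
Position 2: DET is ruled out by rule 2; that leaves ADV.
That leaves exactly one tagging: DET ADV ADJ ADJ ADJ ADV DET CONJ.
Verifying each rule — rule 1 ✓; rule 2 ✓; rule 3 ✓.

ADV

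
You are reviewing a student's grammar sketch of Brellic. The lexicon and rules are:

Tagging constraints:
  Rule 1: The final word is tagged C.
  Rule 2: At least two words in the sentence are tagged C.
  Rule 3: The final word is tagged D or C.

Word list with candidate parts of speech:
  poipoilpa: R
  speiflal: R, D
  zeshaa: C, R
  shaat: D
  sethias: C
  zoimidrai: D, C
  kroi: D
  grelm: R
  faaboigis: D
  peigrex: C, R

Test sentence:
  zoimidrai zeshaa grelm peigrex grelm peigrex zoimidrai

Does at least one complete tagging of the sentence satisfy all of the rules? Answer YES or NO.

Candidates per position — 1:zoimidrai {D,C}; 2:zeshaa {C,R}; 3:grelm {R}; 4:peigrex {C,R}; 5:grelm {R}; 6:peigrex {C,R}; 7:zoimidrai {D,C}.
One satisfying assignment: D R R R R C C.
Rule-by-rule: rule 1 ok; rule 2 ok; rule 3 ok.

YES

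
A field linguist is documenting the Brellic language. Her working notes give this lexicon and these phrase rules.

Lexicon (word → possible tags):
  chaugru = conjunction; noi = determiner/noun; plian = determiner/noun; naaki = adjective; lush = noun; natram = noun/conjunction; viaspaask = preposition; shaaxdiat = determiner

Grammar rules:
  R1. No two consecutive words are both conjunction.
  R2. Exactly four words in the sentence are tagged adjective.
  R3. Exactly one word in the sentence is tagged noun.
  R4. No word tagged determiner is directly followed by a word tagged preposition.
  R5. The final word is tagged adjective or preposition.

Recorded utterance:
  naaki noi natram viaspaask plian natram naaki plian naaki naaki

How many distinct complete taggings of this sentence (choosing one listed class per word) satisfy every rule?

5

Candidates per position — 1:naaki {adjective}; 2:noi {determiner,noun}; 3:natram {noun,conjunction}; 4:viaspaask {preposition}; 5:plian {determiner,noun}; 6:natram {noun,conjunction}; 7:naaki {adjective}; 8:plian {determiner,noun}; 9:naaki {adjective}; 10:naaki {adjective}.
There are 32 candidate sequences in total.
The sequences that satisfy every rule: adjective determiner noun preposition determiner conjunction adjective determiner adjective adjective; adjective determiner conjunction preposition determiner noun adjective determiner adjective adjective; adjective determiner conjunction preposition determiner conjunction adjective noun adjective adjective; adjective determiner conjunction preposition noun conjunction adjective determiner adjective adjective; adjective noun conjunction preposition determiner conjunction adjective determiner adjective adjective.
Count = 5.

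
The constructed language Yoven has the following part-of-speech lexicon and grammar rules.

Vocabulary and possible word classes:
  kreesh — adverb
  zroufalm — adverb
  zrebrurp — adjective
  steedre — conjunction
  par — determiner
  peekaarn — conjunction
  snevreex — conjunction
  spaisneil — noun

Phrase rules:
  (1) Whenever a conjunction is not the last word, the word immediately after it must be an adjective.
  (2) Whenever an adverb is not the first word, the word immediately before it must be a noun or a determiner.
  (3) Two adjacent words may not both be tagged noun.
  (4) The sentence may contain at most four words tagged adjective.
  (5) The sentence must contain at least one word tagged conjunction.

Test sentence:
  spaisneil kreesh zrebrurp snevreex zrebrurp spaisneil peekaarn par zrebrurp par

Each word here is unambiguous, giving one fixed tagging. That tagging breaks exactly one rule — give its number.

1

Fixed tagging: noun adverb adjective conjunction adjective noun conjunction determiner adjective determiner.
Applying the rules: R1 ✗, R2 ✓, R3 ✓, R4 ✓, R5 ✓.
Only rule 1 fails.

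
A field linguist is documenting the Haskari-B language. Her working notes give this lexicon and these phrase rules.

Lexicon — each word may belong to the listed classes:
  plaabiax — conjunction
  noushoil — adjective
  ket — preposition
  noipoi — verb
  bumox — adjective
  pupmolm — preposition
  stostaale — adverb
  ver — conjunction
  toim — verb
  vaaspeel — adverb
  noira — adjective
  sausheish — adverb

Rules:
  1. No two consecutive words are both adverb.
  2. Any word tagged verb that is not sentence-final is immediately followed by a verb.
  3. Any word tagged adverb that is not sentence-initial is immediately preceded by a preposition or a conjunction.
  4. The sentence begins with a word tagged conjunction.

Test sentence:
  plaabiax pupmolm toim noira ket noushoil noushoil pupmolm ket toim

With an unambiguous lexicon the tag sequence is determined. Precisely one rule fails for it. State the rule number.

2

Fixed tagging: conjunction preposition verb adjective preposition adjective adjective preposition preposition verb.
Checking each rule: R1 ✓, R2 ✗, R3 ✓, R4 ✓.
Only rule 2 fails.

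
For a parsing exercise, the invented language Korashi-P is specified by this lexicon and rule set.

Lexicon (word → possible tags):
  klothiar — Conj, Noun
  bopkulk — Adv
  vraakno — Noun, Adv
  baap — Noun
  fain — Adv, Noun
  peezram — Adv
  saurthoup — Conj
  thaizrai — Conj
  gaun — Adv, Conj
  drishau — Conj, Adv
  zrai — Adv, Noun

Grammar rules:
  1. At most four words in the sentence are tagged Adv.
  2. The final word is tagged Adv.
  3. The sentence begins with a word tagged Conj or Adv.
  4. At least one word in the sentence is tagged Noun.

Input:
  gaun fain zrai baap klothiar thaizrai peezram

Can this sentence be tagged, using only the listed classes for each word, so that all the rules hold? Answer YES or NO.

YES

Candidates per position — 1:gaun {Adv,Conj}; 2:fain {Adv,Noun}; 3:zrai {Adv,Noun}; 4:baap {Noun}; 5:klothiar {Conj,Noun}; 6:thaizrai {Conj}; 7:peezram {Adv}.
One satisfying assignment: Adv Noun Noun Noun Conj Conj Adv.
Verifying each rule — rule 1 satisfied; rule 2 satisfied; rule 3 satisfied; rule 4 satisfied.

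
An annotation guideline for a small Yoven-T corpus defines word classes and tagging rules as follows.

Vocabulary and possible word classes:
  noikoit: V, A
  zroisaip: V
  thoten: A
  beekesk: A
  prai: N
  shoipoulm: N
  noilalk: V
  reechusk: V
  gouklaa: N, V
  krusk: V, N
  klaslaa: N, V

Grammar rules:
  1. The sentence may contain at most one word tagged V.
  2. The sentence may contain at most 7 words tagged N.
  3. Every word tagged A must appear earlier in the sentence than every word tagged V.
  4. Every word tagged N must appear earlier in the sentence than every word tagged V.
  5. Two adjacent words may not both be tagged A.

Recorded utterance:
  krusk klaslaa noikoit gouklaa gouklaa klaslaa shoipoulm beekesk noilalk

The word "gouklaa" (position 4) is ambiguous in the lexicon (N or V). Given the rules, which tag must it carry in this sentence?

N

Candidates per position — 1:krusk {V,N}; 2:klaslaa {N,V}; 3:noikoit {V,A}; 4:gouklaa {N,V}; 5:gouklaa {N,V}; 6:klaslaa {N,V}; 7:shoipoulm {N}; 8:beekesk {A}; 9:noilalk {V}.
Position 1: tagging it V would leave rule 1 unsatisfiable, so it must be N.
Position 2: tagging it V would leave rule 1 unsatisfiable, so it must be N.
Position 3: tagging it V would leave rule 1 unsatisfiable, so it must be A.
Position 4: tagging it V would leave rule 1 unsatisfiable, so it must be N.
Position 5: tagging it V would leave rule 1 unsatisfiable, so it must be N.
Position 6: tagging it V would leave rule 1 unsatisfiable, so it must be N.
The only consistent sequence is: N N A N N N N A V.
Checking: rule 1 ✓; rule 2 ✓; rule 3 ✓; rule 4 ✓; rule 5 ✓.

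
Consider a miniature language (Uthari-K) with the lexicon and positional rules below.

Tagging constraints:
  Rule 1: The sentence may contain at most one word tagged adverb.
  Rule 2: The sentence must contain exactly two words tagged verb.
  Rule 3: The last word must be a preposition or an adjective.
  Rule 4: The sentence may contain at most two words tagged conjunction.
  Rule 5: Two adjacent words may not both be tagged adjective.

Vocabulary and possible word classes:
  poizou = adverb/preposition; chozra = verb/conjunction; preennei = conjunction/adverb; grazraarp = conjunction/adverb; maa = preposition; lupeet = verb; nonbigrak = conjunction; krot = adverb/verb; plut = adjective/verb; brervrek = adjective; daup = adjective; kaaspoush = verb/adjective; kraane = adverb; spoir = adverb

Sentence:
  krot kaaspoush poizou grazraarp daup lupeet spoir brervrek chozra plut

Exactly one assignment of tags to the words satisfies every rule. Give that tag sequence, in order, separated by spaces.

verb adjective preposition conjunction adjective verb adverb adjective conjunction adjective

Candidates per position — 1:krot {adverb,verb}; 2:kaaspoush {verb,adjective}; 3:poizou {adverb,preposition}; 4:grazraarp {conjunction,adverb}; 5:daup {adjective}; 6:lupeet {verb}; 7:spoir {adverb}; 8:brervrek {adjective}; 9:chozra {verb,conjunction}; 10:plut {adjective,verb}.
Position 1: tagging it adverb would leave rule 1 unsatisfiable, so it must be verb.
Position 2: tagging it verb would leave rule 2 unsatisfiable, so it must be adjective.
Position 3: tagging it adverb would leave rule 1 unsatisfiable, so it must be preposition.
Position 4: tagging it adverb would leave rule 1 unsatisfiable, so it must be conjunction.
Position 9: tagging it verb would leave rule 2 unsatisfiable, so it must be conjunction.
Position 10: tagging it verb would leave rule 2 unsatisfiable, so it must be adjective.
The unique satisfying tagging is: verb adjective preposition conjunction adjective verb adverb adjective conjunction adjective.
Rule-by-rule: rule 1 ok; rule 2 ok; rule 3 ok; rule 4 ok; rule 5 ok.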